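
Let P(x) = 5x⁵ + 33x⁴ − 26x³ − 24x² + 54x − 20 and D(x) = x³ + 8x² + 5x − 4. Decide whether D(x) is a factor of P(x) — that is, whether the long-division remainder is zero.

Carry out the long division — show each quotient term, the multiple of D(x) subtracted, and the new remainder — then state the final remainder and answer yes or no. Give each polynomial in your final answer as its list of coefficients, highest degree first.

Step 1: lead(5x⁵ + 33x⁴ − 26x³ − 24x² + 54x − 20) ÷ lead(D) = 5x⁵ ÷ x³ = 5x². Subtract (5x²)·D = 5x⁵ + 40x⁴ + 25x³ − 20x². Remainder: −7x⁴ − 51x³ − 4x² + 54x − 20.
Step 2: lead(−7x⁴ − 51x³ − 4x² + 54x − 20) ÷ lead(D) = −7x⁴ ÷ x³ = −7x. Subtract (−7x)·D = −7x⁴ − 56x³ − 35x² + 28x. Remainder: 5x³ + 31x² + 26x − 20.
Step 3: lead(5x³ + 31x² + 26x − 20) ÷ lead(D) = 5x³ ÷ x³ = 5. Subtract (5)·D = 5x³ + 40x² + 25x − 20. Remainder: −9x² + x.

R = [-9, 1, 0], so D(x) is not a factor of P(x). no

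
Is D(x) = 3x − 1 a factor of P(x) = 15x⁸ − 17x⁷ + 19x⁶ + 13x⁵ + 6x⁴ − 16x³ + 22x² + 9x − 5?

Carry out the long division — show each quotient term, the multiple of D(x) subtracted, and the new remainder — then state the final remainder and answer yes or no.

R(x) = 0, so D(x) is a factor of P(x). yes

Step 1: lead(15x⁸ − 17x⁷ + 19x⁶ + 13x⁵ + 6x⁴ − 16x³ + 22x² + 9x − 5) ÷ lead(D) = 15x⁸ ÷ 3x = 5x⁷. Subtract (5x⁷)·D = 15x⁸ − 5x⁷. Remainder: −12x⁷ + 19x⁶ + 13x⁵ + 6x⁴ − 16x³ + 22x² + 9x − 5.
Step 2: lead(−12x⁷ + 19x⁶ + 13x⁵ + 6x⁴ − 16x³ + 22x² + 9x − 5) ÷ lead(D) = −12x⁷ ÷ 3x = −4x⁶. Subtract (−4x⁶)·D = −12x⁷ + 4x⁶. Remainder: 15x⁶ + 13x⁵ + 6x⁴ − 16x³ + 22x² + 9x − 5.
Step 3: lead(15x⁶ + 13x⁵ + 6x⁴ − 16x³ + 22x² + 9x − 5) ÷ lead(D) = 15x⁶ ÷ 3x = 5x⁵. Subtract (5x⁵)·D = 15x⁶ − 5x⁵. Remainder: 18x⁵ + 6x⁴ − 16x³ + 22x² + 9x − 5.
Step 4: lead(18x⁵ + 6x⁴ − 16x³ + 22x² + 9x − 5) ÷ lead(D) = 18x⁵ ÷ 3x = 6x⁴. Subtract (6x⁴)·D = 18x⁵ − 6x⁴. Remainder: 12x⁴ − 16x³ + 22x² + 9x − 5.
Step 5: lead(12x⁴ − 16x³ + 22x² + 9x − 5) ÷ lead(D) = 12x⁴ ÷ 3x = 4x³. Subtract (4x³)·D = 12x⁴ − 4x³. Remainder: −12x³ + 22x² + 9x − 5.
Step 6: lead(−12x³ + 22x² + 9x − 5) ÷ lead(D) = −12x³ ÷ 3x = −4x². Subtract (−4x²)·D = −12x³ + 4x². Remainder: 18x² + 9x − 5.
Step 7: lead(18x² + 9x − 5) ÷ lead(D) = 18x² ÷ 3x = 6x. Subtract (6x)·D = 18x² − 6x. Remainder: 15x − 5.
Step 8: lead(15x − 5) ÷ lead(D) = 15x ÷ 3x = 5. Subtract (5)·D = 15x − 5. Remainder: 0.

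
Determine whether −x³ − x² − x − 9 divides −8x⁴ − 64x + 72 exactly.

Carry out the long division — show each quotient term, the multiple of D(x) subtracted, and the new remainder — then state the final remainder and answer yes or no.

Step 1: lead(−8x⁴ − 64x + 72) ÷ lead(D) = −8x⁴ ÷ −x³ = 8x. Subtract (8x)·D = −8x⁴ − 8x³ − 8x² − 72x. Remainder: 8x³ + 8x² + 8x + 72.
Step 2: lead(8x³ + 8x² + 8x + 72) ÷ lead(D) = 8x³ ÷ −x³ = −8. Subtract (−8)·D = 8x³ + 8x² + 8x + 72. Remainder: 0.

R(x) = 0, so D(x) is a factor of P(x). yes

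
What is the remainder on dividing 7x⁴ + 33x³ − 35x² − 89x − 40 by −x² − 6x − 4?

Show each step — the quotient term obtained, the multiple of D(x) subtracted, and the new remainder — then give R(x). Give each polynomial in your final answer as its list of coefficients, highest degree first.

Step 1: lead(7x⁴ + 33x³ − 35x² − 89x − 40) ÷ lead(D) = 7x⁴ ÷ −x² = −7x². Subtract (−7x²)·D = 7x⁴ + 42x³ + 28x². Remainder: −9x³ − 63x² − 89x − 40.
Step 2: lead(−9x³ − 63x² − 89x − 40) ÷ lead(D) = −9x³ ÷ −x² = 9x. Subtract (9x)·D = −9x³ − 54x² − 36x. Remainder: −9x² − 53x − 40.
Step 3: lead(−9x² − 53x − 40) ÷ lead(D) = −9x² ÷ −x² = 9. Subtract (9)·D = −9x² − 54x − 36. Remainder: x − 4.

R = [1, -4]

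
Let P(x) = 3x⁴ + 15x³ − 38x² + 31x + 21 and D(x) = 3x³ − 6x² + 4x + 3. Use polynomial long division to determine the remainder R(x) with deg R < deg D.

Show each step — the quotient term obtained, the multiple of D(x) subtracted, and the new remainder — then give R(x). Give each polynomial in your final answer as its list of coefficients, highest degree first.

Step 1: lead(3x⁴ + 15x³ − 38x² + 31x + 21) ÷ lead(D) = 3x⁴ ÷ 3x³ = x. Subtract (x)·D = 3x⁴ − 6x³ + 4x² + 3x. Remainder: 21x³ − 42x² + 28x + 21.
Step 2: lead(21x³ − 42x² + 28x + 21) ÷ lead(D) = 21x³ ÷ 3x³ = 7. Subtract (7)·D = 21x³ − 42x² + 28x + 21. Remainder: 0.

R = [0]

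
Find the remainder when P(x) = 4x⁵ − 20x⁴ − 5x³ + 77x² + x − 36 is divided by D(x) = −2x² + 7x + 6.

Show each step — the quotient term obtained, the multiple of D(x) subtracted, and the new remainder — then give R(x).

Step 1: lead(4x⁵ − 20x⁴ − 5x³ + 77x² + x − 36) ÷ lead(D) = 4x⁵ ÷ −2x² = −2x³. Subtract (−2x³)·D = 4x⁵ − 14x⁴ − 12x³. Remainder: −6x⁴ + 7x³ + 77x² + x − 36.
Step 2: lead(−6x⁴ + 7x³ + 77x² + x − 36) ÷ lead(D) = −6x⁴ ÷ −2x² = 3x². Subtract (3x²)·D = −6x⁴ + 21x³ + 18x². Remainder: −14x³ + 59x² + x − 36.
Step 3: lead(−14x³ + 59x² + x − 36) ÷ lead(D) = −14x³ ÷ −2x² = 7x. Subtract (7x)·D = −14x³ + 49x² + 42x. Remainder: 10x² − 41x − 36.
Step 4: lead(10x² − 41x − 36) ÷ lead(D) = 10x² ÷ −2x² = −5. Subtract (−5)·D = 10x² − 35x − 30. Remainder: −6x − 6.

R(x) = −6x − 6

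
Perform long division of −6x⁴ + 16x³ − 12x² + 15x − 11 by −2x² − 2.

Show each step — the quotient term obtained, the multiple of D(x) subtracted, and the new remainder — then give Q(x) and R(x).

Q(x) = 3x² − 8x + 3; R(x) = −x − 5

Step 1: lead(−6x⁴ + 16x³ − 12x² + 15x − 11) ÷ lead(D) = −6x⁴ ÷ −2x² = 3x². Subtract (3x²)·D = −6x⁴ − 6x². Remainder: 16x³ − 6x² + 15x − 11.
Step 2: lead(16x³ − 6x² + 15x − 11) ÷ lead(D) = 16x³ ÷ −2x² = −8x. Subtract (−8x)·D = 16x³ + 16x. Remainder: −6x² − x − 11.
Step 3: lead(−6x² − x − 11) ÷ lead(D) = −6x² ÷ −2x² = 3. Subtract (3)·D = −6x² − 6. Remainder: −x − 5.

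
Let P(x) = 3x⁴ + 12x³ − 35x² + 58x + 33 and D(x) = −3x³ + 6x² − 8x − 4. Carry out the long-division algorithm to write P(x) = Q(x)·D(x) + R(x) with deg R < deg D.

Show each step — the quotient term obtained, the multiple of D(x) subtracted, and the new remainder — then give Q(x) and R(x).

Step 1: lead(3x⁴ + 12x³ − 35x² + 58x + 33) ÷ lead(D) = 3x⁴ ÷ −3x³ = −x. Subtract (−x)·D = 3x⁴ − 6x³ + 8x² + 4x. Remainder: 18x³ − 43x² + 54x + 33.
Step 2: lead(18x³ − 43x² + 54x + 33) ÷ lead(D) = 18x³ ÷ −3x³ = −6. Subtract (−6)·D = 18x³ − 36x² + 48x + 24. Remainder: −7x² + 6x + 9.

Q(x) = −x − 6; R(x) = −7x² + 6x + 9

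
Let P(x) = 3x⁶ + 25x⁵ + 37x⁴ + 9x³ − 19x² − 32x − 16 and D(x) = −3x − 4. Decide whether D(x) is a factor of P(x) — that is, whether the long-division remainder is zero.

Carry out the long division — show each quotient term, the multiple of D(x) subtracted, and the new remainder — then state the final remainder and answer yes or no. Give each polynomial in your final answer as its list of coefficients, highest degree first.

Step 1: lead(3x⁶ + 25x⁵ + 37x⁴ + 9x³ − 19x² − 32x − 16) ÷ lead(D) = 3x⁶ ÷ −3x = −x⁵. Subtract (−x⁵)·D = 3x⁶ + 4x⁵. Remainder: 21x⁵ + 37x⁴ + 9x³ − 19x² − 32x − 16.
Step 2: lead(21x⁵ + 37x⁴ + 9x³ − 19x² − 32x − 16) ÷ lead(D) = 21x⁵ ÷ −3x = −7x⁴. Subtract (−7x⁴)·D = 21x⁵ + 28x⁴. Remainder: 9x⁴ + 9x³ − 19x² − 32x − 16.
Step 3: lead(9x⁴ + 9x³ − 19x² − 32x − 16) ÷ lead(D) = 9x⁴ ÷ −3x = −3x³. Subtract (−3x³)·D = 9x⁴ + 12x³. Remainder: −3x³ − 19x² − 32x − 16.
Step 4: lead(−3x³ − 19x² − 32x − 16) ÷ lead(D) = −3x³ ÷ −3x = x². Subtract (x²)·D = −3x³ − 4x². Remainder: −15x² − 32x − 16.
Step 5: lead(−15x² − 32x − 16) ÷ lead(D) = −15x² ÷ −3x = 5x. Subtract (5x)·D = −15x² − 20x. Remainder: −12x − 16.
Step 6: lead(−12x − 16) ÷ lead(D) = −12x ÷ −3x = 4. Subtract (4)·D = −12x − 16. Remainder: 0.

R = [0], so D(x) is a factor of P(x). yes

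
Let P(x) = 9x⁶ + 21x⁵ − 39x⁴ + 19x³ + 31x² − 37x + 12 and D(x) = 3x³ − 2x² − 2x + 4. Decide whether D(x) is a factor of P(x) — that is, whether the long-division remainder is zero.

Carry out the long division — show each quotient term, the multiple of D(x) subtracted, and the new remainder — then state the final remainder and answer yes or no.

R(x) = −5x² − 7x − 8, so D(x) is not a factor of P(x). no

Step 1: lead(9x⁶ + 21x⁵ − 39x⁴ + 19x³ + 31x² − 37x + 12) ÷ lead(D) = 9x⁶ ÷ 3x³ = 3x³. Subtract (3x³)·D = 9x⁶ − 6x⁵ − 6x⁴ + 12x³. Remainder: 27x⁵ − 33x⁴ + 7x³ + 31x² − 37x + 12.
Step 2: lead(27x⁵ − 33x⁴ + 7x³ + 31x² − 37x + 12) ÷ lead(D) = 27x⁵ ÷ 3x³ = 9x². Subtract (9x²)·D = 27x⁵ − 18x⁴ − 18x³ + 36x². Remainder: −15x⁴ + 25x³ − 5x² − 37x + 12.
Step 3: lead(−15x⁴ + 25x³ − 5x² − 37x + 12) ÷ lead(D) = −15x⁴ ÷ 3x³ = −5x. Subtract (−5x)·D = −15x⁴ + 10x³ + 10x² − 20x. Remainder: 15x³ − 15x² − 17x + 12.
Step 4: lead(15x³ − 15x² − 17x + 12) ÷ lead(D) = 15x³ ÷ 3x³ = 5. Subtract (5)·D = 15x³ − 10x² − 10x + 20. Remainder: −5x² − 7x − 8.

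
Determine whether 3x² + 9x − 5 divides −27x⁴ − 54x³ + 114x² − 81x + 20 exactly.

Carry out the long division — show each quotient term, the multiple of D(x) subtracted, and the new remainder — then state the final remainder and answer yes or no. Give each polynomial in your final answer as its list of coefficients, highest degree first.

Step 1: lead(−27x⁴ − 54x³ + 114x² − 81x + 20) ÷ lead(D) = −27x⁴ ÷ 3x² = −9x². Subtract (−9x²)·D = −27x⁴ − 81x³ + 45x². Remainder: 27x³ + 69x² − 81x + 20.
Step 2: lead(27x³ + 69x² − 81x + 20) ÷ lead(D) = 27x³ ÷ 3x² = 9x. Subtract (9x)·D = 27x³ + 81x² − 45x. Remainder: −12x² − 36x + 20.
Step 3: lead(−12x² − 36x + 20) ÷ lead(D) = −12x² ÷ 3x² = −4. Subtract (−4)·D = −12x² − 36x + 20. Remainder: 0.

R = [0], so D(x) is a factor of P(x). yes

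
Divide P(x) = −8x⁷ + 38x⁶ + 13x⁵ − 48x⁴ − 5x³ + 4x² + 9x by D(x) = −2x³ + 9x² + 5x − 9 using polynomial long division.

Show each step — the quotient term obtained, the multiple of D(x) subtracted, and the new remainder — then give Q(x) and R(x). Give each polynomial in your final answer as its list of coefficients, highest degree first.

Step 1: lead(−8x⁷ + 38x⁶ + 13x⁵ − 48x⁴ − 5x³ + 4x² + 9x) ÷ lead(D) = −8x⁷ ÷ −2x³ = 4x⁴. Subtract (4x⁴)·D = −8x⁷ + 36x⁶ + 20x⁵ − 36x⁴. Remainder: 2x⁶ − 7x⁵ − 12x⁴ − 5x³ + 4x² + 9x.
Step 2: lead(2x⁶ − 7x⁵ − 12x⁴ − 5x³ + 4x² + 9x) ÷ lead(D) = 2x⁶ ÷ −2x³ = −x³. Subtract (−x³)·D = 2x⁶ − 9x⁵ − 5x⁴ + 9x³. Remainder: 2x⁵ − 7x⁴ − 14x³ + 4x² + 9x.
Step 3: lead(2x⁵ − 7x⁴ − 14x³ + 4x² + 9x) ÷ lead(D) = 2x⁵ ÷ −2x³ = −x². Subtract (−x²)·D = 2x⁵ − 9x⁴ − 5x³ + 9x². Remainder: 2x⁴ − 9x³ − 5x² + 9x.
Step 4: lead(2x⁴ − 9x³ − 5x² + 9x) ÷ lead(D) = 2x⁴ ÷ −2x³ = −x. Subtract (−x)·D = 2x⁴ − 9x³ − 5x² + 9x. Remainder: 0.

Q = [4, -1, -1, -1, 0]; R = [0]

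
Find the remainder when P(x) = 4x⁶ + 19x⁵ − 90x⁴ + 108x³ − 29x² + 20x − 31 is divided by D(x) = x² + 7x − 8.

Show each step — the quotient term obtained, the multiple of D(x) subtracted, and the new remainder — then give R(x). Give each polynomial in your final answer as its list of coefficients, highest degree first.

R = [1]

Step 1: lead(4x⁶ + 19x⁵ − 90x⁴ + 108x³ − 29x² + 20x − 31) ÷ lead(D) = 4x⁶ ÷ x² = 4x⁴. Subtract (4x⁴)·D = 4x⁶ + 28x⁵ − 32x⁴. Remainder: −9x⁵ − 58x⁴ + 108x³ − 29x² + 20x − 31.
Step 2: lead(−9x⁵ − 58x⁴ + 108x³ − 29x² + 20x − 31) ÷ lead(D) = −9x⁵ ÷ x² = −9x³. Subtract (−9x³)·D = −9x⁵ − 63x⁴ + 72x³. Remainder: 5x⁴ + 36x³ − 29x² + 20x − 31.
Step 3: lead(5x⁴ + 36x³ − 29x² + 20x − 31) ÷ lead(D) = 5x⁴ ÷ x² = 5x². Subtract (5x²)·D = 5x⁴ + 35x³ − 40x². Remainder: x³ + 11x² + 20x − 31.
Step 4: lead(x³ + 11x² + 20x − 31) ÷ lead(D) = x³ ÷ x² = x. Subtract (x)·D = x³ + 7x² − 8x. Remainder: 4x² + 28x − 31.
Step 5: lead(4x² + 28x − 31) ÷ lead(D) = 4x² ÷ x² = 4. Subtract (4)·D = 4x² + 28x − 32. Remainder: 1.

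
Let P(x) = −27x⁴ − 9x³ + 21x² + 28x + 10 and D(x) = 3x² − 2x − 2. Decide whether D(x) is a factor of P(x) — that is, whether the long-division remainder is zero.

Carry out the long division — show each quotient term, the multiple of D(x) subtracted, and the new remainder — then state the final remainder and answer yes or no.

Step 1: lead(−27x⁴ − 9x³ + 21x² + 28x + 10) ÷ lead(D) = −27x⁴ ÷ 3x² = −9x². Subtract (−9x²)·D = −27x⁴ + 18x³ + 18x². Remainder: −27x³ + 3x² + 28x + 10.
Step 2: lead(−27x³ + 3x² + 28x + 10) ÷ lead(D) = −27x³ ÷ 3x² = −9x. Subtract (−9x)·D = −27x³ + 18x² + 18x. Remainder: −15x² + 10x + 10.
Step 3: lead(−15x² + 10x + 10) ÷ lead(D) = −15x² ÷ 3x² = −5. Subtract (−5)·D = −15x² + 10x + 10. Remainder: 0.

R(x) = 0, so D(x) is a factor of P(x). yes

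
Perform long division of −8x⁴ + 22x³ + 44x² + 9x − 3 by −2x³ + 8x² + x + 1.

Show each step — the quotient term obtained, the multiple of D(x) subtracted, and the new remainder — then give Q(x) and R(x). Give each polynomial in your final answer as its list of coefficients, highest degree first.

Q = [4, 5]; R = [-8]

Step 1: lead(−8x⁴ + 22x³ + 44x² + 9x − 3) ÷ lead(D) = −8x⁴ ÷ −2x³ = 4x. Subtract (4x)·D = −8x⁴ + 32x³ + 4x² + 4x. Remainder: −10x³ + 40x² + 5x − 3.
Step 2: lead(−10x³ + 40x² + 5x − 3) ÷ lead(D) = −10x³ ÷ −2x³ = 5. Subtract (5)·D = −10x³ + 40x² + 5x + 5. Remainder: −8.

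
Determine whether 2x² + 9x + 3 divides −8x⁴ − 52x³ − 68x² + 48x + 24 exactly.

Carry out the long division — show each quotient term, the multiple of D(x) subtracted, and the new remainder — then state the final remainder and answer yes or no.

Step 1: lead(−8x⁴ − 52x³ − 68x² + 48x + 24) ÷ lead(D) = −8x⁴ ÷ 2x² = −4x². Subtract (−4x²)·D = −8x⁴ − 36x³ − 12x². Remainder: −16x³ − 56x² + 48x + 24.
Step 2: lead(−16x³ − 56x² + 48x + 24) ÷ lead(D) = −16x³ ÷ 2x² = −8x. Subtract (−8x)·D = −16x³ − 72x² − 24x. Remainder: 16x² + 72x + 24.
Step 3: lead(16x² + 72x + 24) ÷ lead(D) = 16x² ÷ 2x² = 8. Subtract (8)·D = 16x² + 72x + 24. Remainder: 0.

R(x) = 0, so D(x) is a factor of P(x). yes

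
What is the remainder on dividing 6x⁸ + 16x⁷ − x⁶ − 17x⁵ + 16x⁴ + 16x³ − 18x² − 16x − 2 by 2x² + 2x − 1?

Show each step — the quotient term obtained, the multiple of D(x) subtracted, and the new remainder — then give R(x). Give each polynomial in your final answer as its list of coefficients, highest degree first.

R = [-9, -6]

Step 1: lead(6x⁸ + 16x⁷ − x⁶ − 17x⁵ + 16x⁴ + 16x³ − 18x² − 16x − 2) ÷ lead(D) = 6x⁸ ÷ 2x² = 3x⁶. Subtract (3x⁶)·D = 6x⁸ + 6x⁷ − 3x⁶. Remainder: 10x⁷ + 2x⁶ − 17x⁵ + 16x⁴ + 16x³ − 18x² − 16x − 2.
Step 2: lead(10x⁷ + 2x⁶ − 17x⁵ + 16x⁴ + 16x³ − 18x² − 16x − 2) ÷ lead(D) = 10x⁷ ÷ 2x² = 5x⁵. Subtract (5x⁵)·D = 10x⁷ + 10x⁶ − 5x⁵. Remainder: −8x⁶ − 12x⁵ + 16x⁴ + 16x³ − 18x² − 16x − 2.
Step 3: lead(−8x⁶ − 12x⁵ + 16x⁴ + 16x³ − 18x² − 16x − 2) ÷ lead(D) = −8x⁶ ÷ 2x² = −4x⁴. Subtract (−4x⁴)·D = −8x⁶ − 8x⁵ + 4x⁴. Remainder: −4x⁵ + 12x⁴ + 16x³ − 18x² − 16x − 2.
Step 4: lead(−4x⁵ + 12x⁴ + 16x³ − 18x² − 16x − 2) ÷ lead(D) = −4x⁵ ÷ 2x² = −2x³. Subtract (−2x³)·D = −4x⁵ − 4x⁴ + 2x³. Remainder: 16x⁴ + 14x³ − 18x² − 16x − 2.
Step 5: lead(16x⁴ + 14x³ − 18x² − 16x − 2) ÷ lead(D) = 16x⁴ ÷ 2x² = 8x². Subtract (8x²)·D = 16x⁴ + 16x³ − 8x². Remainder: −2x³ − 10x² − 16x − 2.
Step 6: lead(−2x³ − 10x² − 16x − 2) ÷ lead(D) = −2x³ ÷ 2x² = −x. Subtract (−x)·D = −2x³ − 2x² + x. Remainder: −8x² − 17x − 2.
Step 7: lead(−8x² − 17x − 2) ÷ lead(D) = −8x² ÷ 2x² = −4. Subtract (−4)·D = −8x² − 8x + 4. Remainder: −9x − 6.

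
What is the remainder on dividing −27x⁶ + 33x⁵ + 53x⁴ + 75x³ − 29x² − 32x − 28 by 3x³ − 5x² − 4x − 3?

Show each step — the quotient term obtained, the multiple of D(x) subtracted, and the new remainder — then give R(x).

Step 1: lead(−27x⁶ + 33x⁵ + 53x⁴ + 75x³ − 29x² − 32x − 28) ÷ lead(D) = −27x⁶ ÷ 3x³ = −9x³. Subtract (−9x³)·D = −27x⁶ + 45x⁵ + 36x⁴ + 27x³. Remainder: −12x⁵ + 17x⁴ + 48x³ − 29x² − 32x − 28.
Step 2: lead(−12x⁵ + 17x⁴ + 48x³ − 29x² − 32x − 28) ÷ lead(D) = −12x⁵ ÷ 3x³ = −4x². Subtract (−4x²)·D = −12x⁵ + 20x⁴ + 16x³ + 12x². Remainder: −3x⁴ + 32x³ − 41x² − 32x − 28.
Step 3: lead(−3x⁴ + 32x³ − 41x² − 32x − 28) ÷ lead(D) = −3x⁴ ÷ 3x³ = −x. Subtract (−x)·D = −3x⁴ + 5x³ + 4x² + 3x. Remainder: 27x³ − 45x² − 35x − 28.
Step 4: lead(27x³ − 45x² − 35x − 28) ÷ lead(D) = 27x³ ÷ 3x³ = 9. Subtract (9)·D = 27x³ − 45x² − 36x − 27. Remainder: x − 1.

R(x) = x − 1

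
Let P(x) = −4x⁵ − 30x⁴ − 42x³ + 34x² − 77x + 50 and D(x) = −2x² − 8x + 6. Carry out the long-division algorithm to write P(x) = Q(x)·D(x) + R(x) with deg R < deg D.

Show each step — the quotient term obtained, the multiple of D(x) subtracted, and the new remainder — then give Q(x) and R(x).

Q(x) = 2x³ + 7x² − x + 8; R(x) = −7x + 2

Step 1: lead(−4x⁵ − 30x⁴ − 42x³ + 34x² − 77x + 50) ÷ lead(D) = −4x⁵ ÷ −2x² = 2x³. Subtract (2x³)·D = −4x⁵ − 16x⁴ + 12x³. Remainder: −14x⁴ − 54x³ + 34x² − 77x + 50.
Step 2: lead(−14x⁴ − 54x³ + 34x² − 77x + 50) ÷ lead(D) = −14x⁴ ÷ −2x² = 7x². Subtract (7x²)·D = −14x⁴ − 56x³ + 42x². Remainder: 2x³ − 8x² − 77x + 50.
Step 3: lead(2x³ − 8x² − 77x + 50) ÷ lead(D) = 2x³ ÷ −2x² = −x. Subtract (−x)·D = 2x³ + 8x² − 6x. Remainder: −16x² − 71x + 50.
Step 4: lead(−16x² − 71x + 50) ÷ lead(D) = −16x² ÷ −2x² = 8. Subtract (8)·D = −16x² − 64x + 48. Remainder: −7x + 2.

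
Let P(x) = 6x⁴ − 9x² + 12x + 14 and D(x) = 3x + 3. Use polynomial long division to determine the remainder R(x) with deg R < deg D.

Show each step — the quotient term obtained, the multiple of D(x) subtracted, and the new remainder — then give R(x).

Step 1: lead(6x⁴ − 9x² + 12x + 14) ÷ lead(D) = 6x⁴ ÷ 3x = 2x³. Subtract (2x³)·D = 6x⁴ + 6x³. Remainder: −6x³ − 9x² + 12x + 14.
Step 2: lead(−6x³ − 9x² + 12x + 14) ÷ lead(D) = −6x³ ÷ 3x = −2x². Subtract (−2x²)·D = −6x³ − 6x². Remainder: −3x² + 12x + 14.
Step 3: lead(−3x² + 12x + 14) ÷ lead(D) = −3x² ÷ 3x = −x. Subtract (−x)·D = −3x² − 3x. Remainder: 15x + 14.
Step 4: lead(15x + 14) ÷ lead(D) = 15x ÷ 3x = 5. Subtract (5)·D = 15x + 15. Remainder: −1.

R(x) = −1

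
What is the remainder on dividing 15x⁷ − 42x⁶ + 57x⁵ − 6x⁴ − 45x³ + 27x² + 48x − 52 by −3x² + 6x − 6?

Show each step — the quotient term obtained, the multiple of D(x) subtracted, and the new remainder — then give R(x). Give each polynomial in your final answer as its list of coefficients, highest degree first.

Step 1: lead(15x⁷ − 42x⁶ + 57x⁵ − 6x⁴ − 45x³ + 27x² + 48x − 52) ÷ lead(D) = 15x⁷ ÷ −3x² = −5x⁵. Subtract (−5x⁵)·D = 15x⁷ − 30x⁶ + 30x⁵. Remainder: −12x⁶ + 27x⁵ − 6x⁴ − 45x³ + 27x² + 48x − 52.
Step 2: lead(−12x⁶ + 27x⁵ − 6x⁴ − 45x³ + 27x² + 48x − 52) ÷ lead(D) = −12x⁶ ÷ −3x² = 4x⁴. Subtract (4x⁴)·D = −12x⁶ + 24x⁵ − 24x⁴. Remainder: 3x⁵ + 18x⁴ − 45x³ + 27x² + 48x − 52.
Step 3: lead(3x⁵ + 18x⁴ − 45x³ + 27x² + 48x − 52) ÷ lead(D) = 3x⁵ ÷ −3x² = −x³. Subtract (−x³)·D = 3x⁵ − 6x⁴ + 6x³. Remainder: 24x⁴ − 51x³ + 27x² + 48x − 52.
Step 4: lead(24x⁴ − 51x³ + 27x² + 48x − 52) ÷ lead(D) = 24x⁴ ÷ −3x² = −8x². Subtract (−8x²)·D = 24x⁴ − 48x³ + 48x². Remainder: −3x³ − 21x² + 48x − 52.
Step 5: lead(−3x³ − 21x² + 48x − 52) ÷ lead(D) = −3x³ ÷ −3x² = x. Subtract (x)·D = −3x³ + 6x² − 6x. Remainder: −27x² + 54x − 52.
Step 6: lead(−27x² + 54x − 52) ÷ lead(D) = −27x² ÷ −3x² = 9. Subtract (9)·D = −27x² + 54x − 54. Remainder: 2.

R = [2]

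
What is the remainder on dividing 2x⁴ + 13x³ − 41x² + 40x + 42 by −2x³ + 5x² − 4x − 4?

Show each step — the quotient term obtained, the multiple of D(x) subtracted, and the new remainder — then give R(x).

Step 1: lead(2x⁴ + 13x³ − 41x² + 40x + 42) ÷ lead(D) = 2x⁴ ÷ −2x³ = −x. Subtract (−x)·D = 2x⁴ − 5x³ + 4x² + 4x. Remainder: 18x³ − 45x² + 36x + 42.
Step 2: lead(18x³ − 45x² + 36x + 42) ÷ lead(D) = 18x³ ÷ −2x³ = −9. Subtract (−9)·D = 18x³ − 45x² + 36x + 36. Remainder: 6.

R(x) = 6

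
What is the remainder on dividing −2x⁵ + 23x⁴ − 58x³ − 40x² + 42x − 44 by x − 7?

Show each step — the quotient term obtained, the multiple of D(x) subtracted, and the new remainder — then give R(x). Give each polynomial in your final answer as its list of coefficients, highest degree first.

Step 1: lead(−2x⁵ + 23x⁴ − 58x³ − 40x² + 42x − 44) ÷ lead(D) = −2x⁵ ÷ x = −2x⁴. Subtract (−2x⁴)·D = −2x⁵ + 14x⁴. Remainder: 9x⁴ − 58x³ − 40x² + 42x − 44.
Step 2: lead(9x⁴ − 58x³ − 40x² + 42x − 44) ÷ lead(D) = 9x⁴ ÷ x = 9x³. Subtract (9x³)·D = 9x⁴ − 63x³. Remainder: 5x³ − 40x² + 42x − 44.
Step 3: lead(5x³ − 40x² + 42x − 44) ÷ lead(D) = 5x³ ÷ x = 5x². Subtract (5x²)·D = 5x³ − 35x². Remainder: −5x² + 42x − 44.
Step 4: lead(−5x² + 42x − 44) ÷ lead(D) = −5x² ÷ x = −5x. Subtract (−5x)·D = −5x² + 35x. Remainder: 7x − 44.
Step 5: lead(7x − 44) ÷ lead(D) = 7x ÷ x = 7. Subtract (7)·D = 7x − 49. Remainder: 5.

R = [5]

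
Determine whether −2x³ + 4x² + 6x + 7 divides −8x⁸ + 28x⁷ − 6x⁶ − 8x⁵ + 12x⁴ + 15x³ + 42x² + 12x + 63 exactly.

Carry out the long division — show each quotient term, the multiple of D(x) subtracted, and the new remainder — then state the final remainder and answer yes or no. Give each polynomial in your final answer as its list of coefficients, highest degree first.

R = [0], so D(x) is a factor of P(x). yes

Step 1: lead(−8x⁸ + 28x⁷ − 6x⁶ − 8x⁵ + 12x⁴ + 15x³ + 42x² + 12x + 63) ÷ lead(D) = −8x⁸ ÷ −2x³ = 4x⁵. Subtract (4x⁵)·D = −8x⁸ + 16x⁷ + 24x⁶ + 28x⁵. Remainder: 12x⁷ − 30x⁶ − 36x⁵ + 12x⁴ + 15x³ + 42x² + 12x + 63.
Step 2: lead(12x⁷ − 30x⁶ − 36x⁵ + 12x⁴ + 15x³ + 42x² + 12x + 63) ÷ lead(D) = 12x⁷ ÷ −2x³ = −6x⁴. Subtract (−6x⁴)·D = 12x⁷ − 24x⁶ − 36x⁵ − 42x⁴. Remainder: −6x⁶ + 54x⁴ + 15x³ + 42x² + 12x + 63.
Step 3: lead(−6x⁶ + 54x⁴ + 15x³ + 42x² + 12x + 63) ÷ lead(D) = −6x⁶ ÷ −2x³ = 3x³. Subtract (3x³)·D = −6x⁶ + 12x⁵ + 18x⁴ + 21x³. Remainder: −12x⁵ + 36x⁴ − 6x³ + 42x² + 12x + 63.
Step 4: lead(−12x⁵ + 36x⁴ − 6x³ + 42x² + 12x + 63) ÷ lead(D) = −12x⁵ ÷ −2x³ = 6x². Subtract (6x²)·D = −12x⁵ + 24x⁴ + 36x³ + 42x². Remainder: 12x⁴ − 42x³ + 12x + 63.
Step 5: lead(12x⁴ − 42x³ + 12x + 63) ÷ lead(D) = 12x⁴ ÷ −2x³ = −6x. Subtract (−6x)·D = 12x⁴ − 24x³ − 36x² − 42x. Remainder: −18x³ + 36x² + 54x + 63.
Step 6: lead(−18x³ + 36x² + 54x + 63) ÷ lead(D) = −18x³ ÷ −2x³ = 9. Subtract (9)·D = −18x³ + 36x² + 54x + 63. Remainder: 0.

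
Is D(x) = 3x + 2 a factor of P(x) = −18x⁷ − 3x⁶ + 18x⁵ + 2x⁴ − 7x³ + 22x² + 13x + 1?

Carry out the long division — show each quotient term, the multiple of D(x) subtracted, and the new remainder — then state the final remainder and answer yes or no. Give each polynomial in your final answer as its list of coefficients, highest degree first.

Step 1: lead(−18x⁷ − 3x⁶ + 18x⁵ + 2x⁴ − 7x³ + 22x² + 13x + 1) ÷ lead(D) = −18x⁷ ÷ 3x = −6x⁶. Subtract (−6x⁶)·D = −18x⁷ − 12x⁶. Remainder: 9x⁶ + 18x⁵ + 2x⁴ − 7x³ + 22x² + 13x + 1.
Step 2: lead(9x⁶ + 18x⁵ + 2x⁴ − 7x³ + 22x² + 13x + 1) ÷ lead(D) = 9x⁶ ÷ 3x = 3x⁵. Subtract (3x⁵)·D = 9x⁶ + 6x⁵. Remainder: 12x⁵ + 2x⁴ − 7x³ + 22x² + 13x + 1.
Step 3: lead(12x⁵ + 2x⁴ − 7x³ + 22x² + 13x + 1) ÷ lead(D) = 12x⁵ ÷ 3x = 4x⁴. Subtract (4x⁴)·D = 12x⁵ + 8x⁴. Remainder: −6x⁴ − 7x³ + 22x² + 13x + 1.
Step 4: lead(−6x⁴ − 7x³ + 22x² + 13x + 1) ÷ lead(D) = −6x⁴ ÷ 3x = −2x³. Subtract (−2x³)·D = −6x⁴ − 4x³. Remainder: −3x³ + 22x² + 13x + 1.
Step 5: lead(−3x³ + 22x² + 13x + 1) ÷ lead(D) = −3x³ ÷ 3x = −x². Subtract (−x²)·D = −3x³ − 2x². Remainder: 24x² + 13x + 1.
Step 6: lead(24x² + 13x + 1) ÷ lead(D) = 24x² ÷ 3x = 8x. Subtract (8x)·D = 24x² + 16x. Remainder: −3x + 1.
Step 7: lead(−3x + 1) ÷ lead(D) = −3x ÷ 3x = −1. Subtract (−1)·D = −3x − 2. Remainder: 3.

R = [3], so D(x) is not a factor of P(x). no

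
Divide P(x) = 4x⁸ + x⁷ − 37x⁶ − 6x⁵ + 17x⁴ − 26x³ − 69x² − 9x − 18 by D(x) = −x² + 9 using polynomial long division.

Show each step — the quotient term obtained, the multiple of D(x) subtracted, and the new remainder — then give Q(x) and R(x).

Q(x) = −4x⁶ − x⁵ + x⁴ − 3x³ − 8x² − x − 3; R(x) = 9

Step 1: lead(4x⁸ + x⁷ − 37x⁶ − 6x⁵ + 17x⁴ − 26x³ − 69x² − 9x − 18) ÷ lead(D) = 4x⁸ ÷ −x² = −4x⁶. Subtract (−4x⁶)·D = 4x⁸ − 36x⁶. Remainder: x⁷ − x⁶ − 6x⁵ + 17x⁴ − 26x³ − 69x² − 9x − 18.
Step 2: lead(x⁷ − x⁶ − 6x⁵ + 17x⁴ − 26x³ − 69x² − 9x − 18) ÷ lead(D) = x⁷ ÷ −x² = −x⁵. Subtract (−x⁵)·D = x⁷ − 9x⁵. Remainder: −x⁶ + 3x⁵ + 17x⁴ − 26x³ − 69x² − 9x − 18.
Step 3: lead(−x⁶ + 3x⁵ + 17x⁴ − 26x³ − 69x² − 9x − 18) ÷ lead(D) = −x⁶ ÷ −x² = x⁴. Subtract (x⁴)·D = −x⁶ + 9x⁴. Remainder: 3x⁵ + 8x⁴ − 26x³ − 69x² − 9x − 18.
Step 4: lead(3x⁵ + 8x⁴ − 26x³ − 69x² − 9x − 18) ÷ lead(D) = 3x⁵ ÷ −x² = −3x³. Subtract (−3x³)·D = 3x⁵ − 27x³. Remainder: 8x⁴ + x³ − 69x² − 9x − 18.
Step 5: lead(8x⁴ + x³ − 69x² − 9x − 18) ÷ lead(D) = 8x⁴ ÷ −x² = −8x². Subtract (−8x²)·D = 8x⁴ − 72x². Remainder: x³ + 3x² − 9x − 18.
Step 6: lead(x³ + 3x² − 9x − 18) ÷ lead(D) = x³ ÷ −x² = −x. Subtract (−x)·D = x³ − 9x. Remainder: 3x² − 18.
Step 7: lead(3x² − 18) ÷ lead(D) = 3x² ÷ −x² = −3. Subtract (−3)·D = 3x² − 27. Remainder: 9.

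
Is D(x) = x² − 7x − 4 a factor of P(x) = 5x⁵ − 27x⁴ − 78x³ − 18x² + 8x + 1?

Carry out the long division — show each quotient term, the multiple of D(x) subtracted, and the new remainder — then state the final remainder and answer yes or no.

R(x) = 1, so D(x) is not a factor of P(x). no

Step 1: lead(5x⁵ − 27x⁴ − 78x³ − 18x² + 8x + 1) ÷ lead(D) = 5x⁵ ÷ x² = 5x³. Subtract (5x³)·D = 5x⁵ − 35x⁴ − 20x³. Remainder: 8x⁴ − 58x³ − 18x² + 8x + 1.
Step 2: lead(8x⁴ − 58x³ − 18x² + 8x + 1) ÷ lead(D) = 8x⁴ ÷ x² = 8x². Subtract (8x²)·D = 8x⁴ − 56x³ − 32x². Remainder: −2x³ + 14x² + 8x + 1.
Step 3: lead(−2x³ + 14x² + 8x + 1) ÷ lead(D) = −2x³ ÷ x² = −2x. Subtract (−2x)·D = −2x³ + 14x² + 8x. Remainder: 1.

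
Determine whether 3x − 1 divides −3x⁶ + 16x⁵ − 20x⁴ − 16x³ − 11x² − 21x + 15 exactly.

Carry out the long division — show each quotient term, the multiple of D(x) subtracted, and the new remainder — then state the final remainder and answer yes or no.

R(x) = 6, so D(x) is not a factor of P(x). no

Step 1: lead(−3x⁶ + 16x⁵ − 20x⁴ − 16x³ − 11x² − 21x + 15) ÷ lead(D) = −3x⁶ ÷ 3x = −x⁵. Subtract (−x⁵)·D = −3x⁶ + x⁵. Remainder: 15x⁵ − 20x⁴ − 16x³ − 11x² − 21x + 15.
Step 2: lead(15x⁵ − 20x⁴ − 16x³ − 11x² − 21x + 15) ÷ lead(D) = 15x⁵ ÷ 3x = 5x⁴. Subtract (5x⁴)·D = 15x⁵ − 5x⁴. Remainder: −15x⁴ − 16x³ − 11x² − 21x + 15.
Step 3: lead(−15x⁴ − 16x³ − 11x² − 21x + 15) ÷ lead(D) = −15x⁴ ÷ 3x = −5x³. Subtract (−5x³)·D = −15x⁴ + 5x³. Remainder: −21x³ − 11x² − 21x + 15.
Step 4: lead(−21x³ − 11x² − 21x + 15) ÷ lead(D) = −21x³ ÷ 3x = −7x². Subtract (−7x²)·D = −21x³ + 7x². Remainder: −18x² − 21x + 15.
Step 5: lead(−18x² − 21x + 15) ÷ lead(D) = −18x² ÷ 3x = −6x. Subtract (−6x)·D = −18x² + 6x. Remainder: −27x + 15.
Step 6: lead(−27x + 15) ÷ lead(D) = −27x ÷ 3x = −9. Subtract (−9)·D = −27x + 9. Remainder: 6.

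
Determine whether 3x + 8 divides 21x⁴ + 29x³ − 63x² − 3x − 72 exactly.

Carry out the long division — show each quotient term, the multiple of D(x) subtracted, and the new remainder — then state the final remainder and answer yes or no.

R(x) = 0, so D(x) is a factor of P(x). yes

Step 1: lead(21x⁴ + 29x³ − 63x² − 3x − 72) ÷ lead(D) = 21x⁴ ÷ 3x = 7x³. Subtract (7x³)·D = 21x⁴ + 56x³. Remainder: −27x³ − 63x² − 3x − 72.
Step 2: lead(−27x³ − 63x² − 3x − 72) ÷ lead(D) = −27x³ ÷ 3x = −9x². Subtract (−9x²)·D = −27x³ − 72x². Remainder: 9x² − 3x − 72.
Step 3: lead(9x² − 3x − 72) ÷ lead(D) = 9x² ÷ 3x = 3x. Subtract (3x)·D = 9x² + 24x. Remainder: −27x − 72.
Step 4: lead(−27x − 72) ÷ lead(D) = −27x ÷ 3x = −9. Subtract (−9)·D = −27x − 72. Remainder: 0.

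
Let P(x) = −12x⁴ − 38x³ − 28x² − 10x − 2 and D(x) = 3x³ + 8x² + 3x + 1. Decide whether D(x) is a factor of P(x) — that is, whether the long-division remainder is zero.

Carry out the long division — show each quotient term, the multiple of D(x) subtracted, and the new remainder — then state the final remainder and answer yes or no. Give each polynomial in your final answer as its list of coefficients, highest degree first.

Step 1: lead(−12x⁴ − 38x³ − 28x² − 10x − 2) ÷ lead(D) = −12x⁴ ÷ 3x³ = −4x. Subtract (−4x)·D = −12x⁴ − 32x³ − 12x² − 4x. Remainder: −6x³ − 16x² − 6x − 2.
Step 2: lead(−6x³ − 16x² − 6x − 2) ÷ lead(D) = −6x³ ÷ 3x³ = −2. Subtract (−2)·D = −6x³ − 16x² − 6x − 2. Remainder: 0.

R = [0], so D(x) is a factor of P(x). yes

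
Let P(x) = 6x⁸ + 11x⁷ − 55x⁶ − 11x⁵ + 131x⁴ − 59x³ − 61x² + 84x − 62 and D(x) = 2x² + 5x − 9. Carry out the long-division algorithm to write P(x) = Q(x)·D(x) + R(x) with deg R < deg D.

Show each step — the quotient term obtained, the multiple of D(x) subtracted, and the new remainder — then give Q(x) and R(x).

Q(x) = 3x⁶ − 2x⁵ − 9x⁴ + 8x³ + 5x² − 6x + 7; R(x) = −5x + 1

Step 1: lead(6x⁸ + 11x⁷ − 55x⁶ − 11x⁵ + 131x⁴ − 59x³ − 61x² + 84x − 62) ÷ lead(D) = 6x⁸ ÷ 2x² = 3x⁶. Subtract (3x⁶)·D = 6x⁸ + 15x⁷ − 27x⁶. Remainder: −4x⁷ − 28x⁶ − 11x⁵ + 131x⁴ − 59x³ − 61x² + 84x − 62.
Step 2: lead(−4x⁷ − 28x⁶ − 11x⁵ + 131x⁴ − 59x³ − 61x² + 84x − 62) ÷ lead(D) = −4x⁷ ÷ 2x² = −2x⁵. Subtract (−2x⁵)·D = −4x⁷ − 10x⁶ + 18x⁵. Remainder: −18x⁶ − 29x⁵ + 131x⁴ − 59x³ − 61x² + 84x − 62.
Step 3: lead(−18x⁶ − 29x⁵ + 131x⁴ − 59x³ − 61x² + 84x − 62) ÷ lead(D) = −18x⁶ ÷ 2x² = −9x⁴. Subtract (−9x⁴)·D = −18x⁶ − 45x⁵ + 81x⁴. Remainder: 16x⁵ + 50x⁴ − 59x³ − 61x² + 84x − 62.
Step 4: lead(16x⁵ + 50x⁴ − 59x³ − 61x² + 84x − 62) ÷ lead(D) = 16x⁵ ÷ 2x² = 8x³. Subtract (8x³)·D = 16x⁵ + 40x⁴ − 72x³. Remainder: 10x⁴ + 13x³ − 61x² + 84x − 62.
Step 5: lead(10x⁴ + 13x³ − 61x² + 84x − 62) ÷ lead(D) = 10x⁴ ÷ 2x² = 5x². Subtract (5x²)·D = 10x⁴ + 25x³ − 45x². Remainder: −12x³ − 16x² + 84x − 62.
Step 6: lead(−12x³ − 16x² + 84x − 62) ÷ lead(D) = −12x³ ÷ 2x² = −6x. Subtract (−6x)·D = −12x³ − 30x² + 54x. Remainder: 14x² + 30x − 62.
Step 7: lead(14x² + 30x − 62) ÷ lead(D) = 14x² ÷ 2x² = 7. Subtract (7)·D = 14x² + 35x − 63. Remainder: −5x + 1.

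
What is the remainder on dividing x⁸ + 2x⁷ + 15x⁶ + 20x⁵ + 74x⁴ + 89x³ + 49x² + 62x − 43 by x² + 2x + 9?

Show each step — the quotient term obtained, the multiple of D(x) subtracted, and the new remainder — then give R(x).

Step 1: lead(x⁸ + 2x⁷ + 15x⁶ + 20x⁵ + 74x⁴ + 89x³ + 49x² + 62x − 43) ÷ lead(D) = x⁸ ÷ x² = x⁶. Subtract (x⁶)·D = x⁸ + 2x⁷ + 9x⁶. Remainder: 6x⁶ + 20x⁵ + 74x⁴ + 89x³ + 49x² + 62x − 43.
Step 2: lead(6x⁶ + 20x⁵ + 74x⁴ + 89x³ + 49x² + 62x − 43) ÷ lead(D) = 6x⁶ ÷ x² = 6x⁴. Subtract (6x⁴)·D = 6x⁶ + 12x⁵ + 54x⁴. Remainder: 8x⁵ + 20x⁴ + 89x³ + 49x² + 62x − 43.
Step 3: lead(8x⁵ + 20x⁴ + 89x³ + 49x² + 62x − 43) ÷ lead(D) = 8x⁵ ÷ x² = 8x³. Subtract (8x³)·D = 8x⁵ + 16x⁴ + 72x³. Remainder: 4x⁴ + 17x³ + 49x² + 62x − 43.
Step 4: lead(4x⁴ + 17x³ + 49x² + 62x − 43) ÷ lead(D) = 4x⁴ ÷ x² = 4x². Subtract (4x²)·D = 4x⁴ + 8x³ + 36x². Remainder: 9x³ + 13x² + 62x − 43.
Step 5: lead(9x³ + 13x² + 62x − 43) ÷ lead(D) = 9x³ ÷ x² = 9x. Subtract (9x)·D = 9x³ + 18x² + 81x. Remainder: −5x² − 19x − 43.
Step 6: lead(−5x² − 19x − 43) ÷ lead(D) = −5x² ÷ x² = −5. Subtract (−5)·D = −5x² − 10x − 45. Remainder: −9x + 2.

R(x) = −9x + 2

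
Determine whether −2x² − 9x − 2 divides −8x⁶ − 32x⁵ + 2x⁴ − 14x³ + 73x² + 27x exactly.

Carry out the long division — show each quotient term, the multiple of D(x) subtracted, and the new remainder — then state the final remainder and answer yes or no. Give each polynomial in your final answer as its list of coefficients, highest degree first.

R = [9, 0], so D(x) is not a factor of P(x). no

Step 1: lead(−8x⁶ − 32x⁵ + 2x⁴ − 14x³ + 73x² + 27x) ÷ lead(D) = −8x⁶ ÷ −2x² = 4x⁴. Subtract (4x⁴)·D = −8x⁶ − 36x⁵ − 8x⁴. Remainder: 4x⁵ + 10x⁴ − 14x³ + 73x² + 27x.
Step 2: lead(4x⁵ + 10x⁴ − 14x³ + 73x² + 27x) ÷ lead(D) = 4x⁵ ÷ −2x² = −2x³. Subtract (−2x³)·D = 4x⁵ + 18x⁴ + 4x³. Remainder: −8x⁴ − 18x³ + 73x² + 27x.
Step 3: lead(−8x⁴ − 18x³ + 73x² + 27x) ÷ lead(D) = −8x⁴ ÷ −2x² = 4x². Subtract (4x²)·D = −8x⁴ − 36x³ − 8x². Remainder: 18x³ + 81x² + 27x.
Step 4: lead(18x³ + 81x² + 27x) ÷ lead(D) = 18x³ ÷ −2x² = −9x. Subtract (−9x)·D = 18x³ + 81x² + 18x. Remainder: 9x.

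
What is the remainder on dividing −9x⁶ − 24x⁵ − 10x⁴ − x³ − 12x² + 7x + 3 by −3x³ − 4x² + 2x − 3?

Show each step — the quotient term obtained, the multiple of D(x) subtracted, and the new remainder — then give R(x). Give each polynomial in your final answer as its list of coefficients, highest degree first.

R = [7, 3]

Step 1: lead(−9x⁶ − 24x⁵ − 10x⁴ − x³ − 12x² + 7x + 3) ÷ lead(D) = −9x⁶ ÷ −3x³ = 3x³. Subtract (3x³)·D = −9x⁶ − 12x⁵ + 6x⁴ − 9x³. Remainder: −12x⁵ − 16x⁴ + 8x³ − 12x² + 7x + 3.
Step 2: lead(−12x⁵ − 16x⁴ + 8x³ − 12x² + 7x + 3) ÷ lead(D) = −12x⁵ ÷ −3x³ = 4x². Subtract (4x²)·D = −12x⁵ − 16x⁴ + 8x³ − 12x². Remainder: 7x + 3.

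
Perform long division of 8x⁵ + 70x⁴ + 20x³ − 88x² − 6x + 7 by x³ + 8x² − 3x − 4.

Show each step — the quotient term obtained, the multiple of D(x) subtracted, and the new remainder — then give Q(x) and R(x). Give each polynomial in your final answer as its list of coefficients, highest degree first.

Q = [8, 6, -4]; R = [-6, 6, -9]

Step 1: lead(8x⁵ + 70x⁴ + 20x³ − 88x² − 6x + 7) ÷ lead(D) = 8x⁵ ÷ x³ = 8x². Subtract (8x²)·D = 8x⁵ + 64x⁴ − 24x³ − 32x². Remainder: 6x⁴ + 44x³ − 56x² − 6x + 7.
Step 2: lead(6x⁴ + 44x³ − 56x² − 6x + 7) ÷ lead(D) = 6x⁴ ÷ x³ = 6x. Subtract (6x)·D = 6x⁴ + 48x³ − 18x² − 24x. Remainder: −4x³ − 38x² + 18x + 7.
Step 3: lead(−4x³ − 38x² + 18x + 7) ÷ lead(D) = −4x³ ÷ x³ = −4. Subtract (−4)·D = −4x³ − 32x² + 12x + 16. Remainder: −6x² + 6x − 9.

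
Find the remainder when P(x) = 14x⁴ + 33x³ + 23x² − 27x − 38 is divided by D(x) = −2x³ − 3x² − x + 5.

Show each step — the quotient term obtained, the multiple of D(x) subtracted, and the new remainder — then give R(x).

Step 1: lead(14x⁴ + 33x³ + 23x² − 27x − 38) ÷ lead(D) = 14x⁴ ÷ −2x³ = −7x. Subtract (−7x)·D = 14x⁴ + 21x³ + 7x² − 35x. Remainder: 12x³ + 16x² + 8x − 38.
Step 2: lead(12x³ + 16x² + 8x − 38) ÷ lead(D) = 12x³ ÷ −2x³ = −6. Subtract (−6)·D = 12x³ + 18x² + 6x − 30. Remainder: −2x² + 2x − 8.

R(x) = −2x² + 2x − 8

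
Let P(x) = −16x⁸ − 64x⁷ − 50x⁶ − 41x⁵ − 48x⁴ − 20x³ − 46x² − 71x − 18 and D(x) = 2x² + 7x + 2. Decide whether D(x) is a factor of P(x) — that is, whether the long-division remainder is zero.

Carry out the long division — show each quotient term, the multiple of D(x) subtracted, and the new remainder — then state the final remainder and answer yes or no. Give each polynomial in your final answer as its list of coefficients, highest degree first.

Step 1: lead(−16x⁸ − 64x⁷ − 50x⁶ − 41x⁵ − 48x⁴ − 20x³ − 46x² − 71x − 18) ÷ lead(D) = −16x⁸ ÷ 2x² = −8x⁶. Subtract (−8x⁶)·D = −16x⁸ − 56x⁷ − 16x⁶. Remainder: −8x⁷ − 34x⁶ − 41x⁵ − 48x⁴ − 20x³ − 46x² − 71x − 18.
Step 2: lead(−8x⁷ − 34x⁶ − 41x⁵ − 48x⁴ − 20x³ − 46x² − 71x − 18) ÷ lead(D) = −8x⁷ ÷ 2x² = −4x⁵. Subtract (−4x⁵)·D = −8x⁷ − 28x⁶ − 8x⁵. Remainder: −6x⁶ − 33x⁵ − 48x⁴ − 20x³ − 46x² − 71x − 18.
Step 3: lead(−6x⁶ − 33x⁵ − 48x⁴ − 20x³ − 46x² − 71x − 18) ÷ lead(D) = −6x⁶ ÷ 2x² = −3x⁴. Subtract (−3x⁴)·D = −6x⁶ − 21x⁵ − 6x⁴. Remainder: −12x⁵ − 42x⁴ − 20x³ − 46x² − 71x − 18.
Step 4: lead(−12x⁵ − 42x⁴ − 20x³ − 46x² − 71x − 18) ÷ lead(D) = −12x⁵ ÷ 2x² = −6x³. Subtract (−6x³)·D = −12x⁵ − 42x⁴ − 12x³. Remainder: −8x³ − 46x² − 71x − 18.
Step 5: lead(−8x³ − 46x² − 71x − 18) ÷ lead(D) = −8x³ ÷ 2x² = −4x. Subtract (−4x)·D = −8x³ − 28x² − 8x. Remainder: −18x² − 63x − 18.
Step 6: lead(−18x² − 63x − 18) ÷ lead(D) = −18x² ÷ 2x² = −9. Subtract (−9)·D = −18x² − 63x − 18. Remainder: 0.

R = [0], so D(x) is a factor of P(x). yes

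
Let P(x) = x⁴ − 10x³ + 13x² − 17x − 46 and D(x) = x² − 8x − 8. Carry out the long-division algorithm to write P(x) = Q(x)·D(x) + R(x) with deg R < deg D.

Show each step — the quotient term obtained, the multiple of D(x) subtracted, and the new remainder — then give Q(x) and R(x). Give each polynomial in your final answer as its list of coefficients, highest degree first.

Step 1: lead(x⁴ − 10x³ + 13x² − 17x − 46) ÷ lead(D) = x⁴ ÷ x² = x². Subtract (x²)·D = x⁴ − 8x³ − 8x². Remainder: −2x³ + 21x² − 17x − 46.
Step 2: lead(−2x³ + 21x² − 17x − 46) ÷ lead(D) = −2x³ ÷ x² = −2x. Subtract (−2x)·D = −2x³ + 16x² + 16x. Remainder: 5x² − 33x − 46.
Step 3: lead(5x² − 33x − 46) ÷ lead(D) = 5x² ÷ x² = 5. Subtract (5)·D = 5x² − 40x − 40. Remainder: 7x − 6.

Q = [1, -2, 5]; R = [7, -6]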